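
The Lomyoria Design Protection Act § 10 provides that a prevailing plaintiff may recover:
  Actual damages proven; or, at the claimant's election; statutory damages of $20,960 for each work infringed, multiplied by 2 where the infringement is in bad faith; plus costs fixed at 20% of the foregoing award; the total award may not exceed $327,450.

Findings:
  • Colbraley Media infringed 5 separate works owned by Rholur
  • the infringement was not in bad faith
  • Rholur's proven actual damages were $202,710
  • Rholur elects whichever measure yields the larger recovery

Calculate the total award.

Statutory damages: 5 × $20,960 = $104,800
Infringement not in bad faith: no ×2 enhancement.
Greater of actual damages ($202,710) or statutory damages ($104,800): $202,710
Costs: 20% of $202,710 = $40,542
Award plus costs: $202,710 + $40,542 = $243,252
Cap at $327,450: $243,252 is within the cap, no reduction.

$243,252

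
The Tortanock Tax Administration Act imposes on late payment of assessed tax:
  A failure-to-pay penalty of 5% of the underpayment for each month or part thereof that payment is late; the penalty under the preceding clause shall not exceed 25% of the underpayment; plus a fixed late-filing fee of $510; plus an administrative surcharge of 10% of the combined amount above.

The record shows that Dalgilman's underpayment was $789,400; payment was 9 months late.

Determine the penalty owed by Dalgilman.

Accrued rate: 5% × 9 = 45%, capped at 25% → 25%
Failure-to-pay penalty: 25% of $789,400 = $197,350
Penalty before surcharge: $197,350 + $510 = $197,860
Administrative surcharge: 10% of $197,860 = $19,786
Total penalty: $197,860 + $19,786 = $217,646

$217,646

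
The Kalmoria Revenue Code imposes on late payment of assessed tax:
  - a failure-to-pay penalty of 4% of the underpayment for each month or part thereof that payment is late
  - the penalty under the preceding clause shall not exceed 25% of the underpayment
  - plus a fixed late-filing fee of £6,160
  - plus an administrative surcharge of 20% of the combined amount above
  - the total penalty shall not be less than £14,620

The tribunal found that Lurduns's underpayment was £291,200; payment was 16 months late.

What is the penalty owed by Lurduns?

£94,752

Accrued rate: 4% × 16 = 64%, capped at 25% → 25%
Failure-to-pay penalty: 25% of £291,200 = £72,800
Penalty before surcharge: £72,800 + £6,160 = £78,960
Administrative surcharge: 20% of £78,960 = £15,792
Total penalty: £78,960 + £15,792 = £94,752
Minimum £14,620: £94,752 meets the minimum, no increase.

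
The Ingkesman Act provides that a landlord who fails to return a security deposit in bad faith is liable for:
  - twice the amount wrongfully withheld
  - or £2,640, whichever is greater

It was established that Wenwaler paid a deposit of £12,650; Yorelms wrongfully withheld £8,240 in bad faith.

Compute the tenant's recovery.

Doubled: 2 × £8,240 = £16,480
Minimum £2,640: £16,480 meets the minimum, no increase.

£16,480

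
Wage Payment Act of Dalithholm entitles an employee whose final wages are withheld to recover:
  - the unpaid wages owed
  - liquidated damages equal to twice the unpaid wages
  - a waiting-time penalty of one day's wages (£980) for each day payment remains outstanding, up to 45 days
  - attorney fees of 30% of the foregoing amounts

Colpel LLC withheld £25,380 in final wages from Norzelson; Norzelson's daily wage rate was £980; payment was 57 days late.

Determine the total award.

Doubled: 2 × £25,380 = £50,760
Penalty days: min(57, 45) = 45
Waiting-time penalty: 45 × £980 = £44,100
Subtotal: £25,380 + £50,760 + £44,100 = £120,240
Attorney fees: 30% of £120,240 = £36,072
Total award: £120,240 + £36,072 = £156,312

£156,312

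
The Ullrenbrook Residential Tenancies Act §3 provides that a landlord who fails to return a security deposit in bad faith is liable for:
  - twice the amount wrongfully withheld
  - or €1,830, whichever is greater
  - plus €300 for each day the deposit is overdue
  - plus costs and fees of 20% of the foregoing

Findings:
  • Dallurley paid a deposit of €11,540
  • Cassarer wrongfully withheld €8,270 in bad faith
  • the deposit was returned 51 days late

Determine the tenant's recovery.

Doubled: 2 × €8,270 = €16,540
Minimum €1,830: €16,540 meets the minimum, no increase.
Late-return penalty: 51 × €300 = €15,300
Damages plus late penalty: €16,540 + €15,300 = €31,840
Costs and fees: 20% of €31,840 = €6,368
Total recovery: €31,840 + €6,368 = €38,208

€38,208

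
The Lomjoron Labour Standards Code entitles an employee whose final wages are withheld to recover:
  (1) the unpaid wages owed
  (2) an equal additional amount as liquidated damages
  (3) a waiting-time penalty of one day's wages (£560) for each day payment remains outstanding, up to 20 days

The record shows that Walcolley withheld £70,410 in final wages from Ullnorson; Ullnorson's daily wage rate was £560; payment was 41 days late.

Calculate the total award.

Liquidated damages (equal amount): £70,410
Penalty days: min(41, 20) = 20
Waiting-time penalty: 20 × £560 = £11,200
Total award: £70,410 + £70,410 + £11,200 = £152,020

Total award: £152,020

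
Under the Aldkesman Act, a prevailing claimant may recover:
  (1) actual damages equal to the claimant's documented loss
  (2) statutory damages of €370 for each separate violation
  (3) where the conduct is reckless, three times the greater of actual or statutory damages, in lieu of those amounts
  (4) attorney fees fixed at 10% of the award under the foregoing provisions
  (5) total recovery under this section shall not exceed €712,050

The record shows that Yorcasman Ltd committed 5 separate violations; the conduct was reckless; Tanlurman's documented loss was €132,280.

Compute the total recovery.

€436,524

Statutory damages: 5 × €370 = €1,850
Greater of actual damages (€132,280) or statutory damages (€1,850): €132,280
Trebled: 3 × €132,280 = €396,840
Attorney fees: 10% of €396,840 = €39,684
Total before cap: €396,840 + €39,684 = €436,524
Cap at €712,050: €436,524 is within the cap, no reduction.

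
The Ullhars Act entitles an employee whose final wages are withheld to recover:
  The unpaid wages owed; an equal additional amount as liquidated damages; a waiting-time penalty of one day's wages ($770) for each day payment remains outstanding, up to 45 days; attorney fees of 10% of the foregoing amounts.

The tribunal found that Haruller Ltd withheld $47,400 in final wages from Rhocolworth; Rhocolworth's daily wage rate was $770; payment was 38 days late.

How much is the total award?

$136,466

Liquidated damages (equal amount): $47,400
Penalty days: min(38, 45) = 38
Waiting-time penalty: 38 × $770 = $29,260
Subtotal: $47,400 + $47,400 + $29,260 = $124,060
Attorney fees: 10% of $124,060 = $12,406
Total award: $124,060 + $12,406 = $136,466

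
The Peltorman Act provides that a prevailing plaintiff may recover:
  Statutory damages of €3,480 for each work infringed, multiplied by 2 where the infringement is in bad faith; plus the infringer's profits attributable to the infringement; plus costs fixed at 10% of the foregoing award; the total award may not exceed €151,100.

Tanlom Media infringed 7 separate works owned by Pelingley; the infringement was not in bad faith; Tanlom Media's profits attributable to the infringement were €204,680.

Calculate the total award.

Statutory damages: 7 × €3,480 = €24,360
Infringement not in bad faith: no ×2 enhancement.
Combined award: €24,360 + €204,680 = €229,040
Costs: 10% of €229,040 = €22,904
Award plus costs: €229,040 + €22,904 = €251,944
Cap at €151,100: €251,944 exceeds the cap → €151,100

Award: €151,100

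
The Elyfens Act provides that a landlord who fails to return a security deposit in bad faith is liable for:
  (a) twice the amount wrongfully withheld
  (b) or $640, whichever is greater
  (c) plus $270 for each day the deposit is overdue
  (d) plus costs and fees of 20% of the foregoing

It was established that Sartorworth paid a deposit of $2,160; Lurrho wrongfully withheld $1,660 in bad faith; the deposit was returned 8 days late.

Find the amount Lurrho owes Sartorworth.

$6,576

Doubled: 2 × $1,660 = $3,320
Minimum $640: $3,320 meets the minimum, no increase.
Late-return penalty: 8 × $270 = $2,160
Damages plus late penalty: $3,320 + $2,160 = $5,480
Costs and fees: 20% of $5,480 = $1,096
Total recovery: $5,480 + $1,096 = $6,576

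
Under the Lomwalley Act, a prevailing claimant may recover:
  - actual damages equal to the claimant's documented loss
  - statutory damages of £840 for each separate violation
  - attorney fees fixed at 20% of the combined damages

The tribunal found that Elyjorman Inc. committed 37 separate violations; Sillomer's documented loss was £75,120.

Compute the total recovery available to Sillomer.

Total recovery: £127,440

Statutory damages: 37 × £840 = £31,080
Combined damages: £75,120 + £31,080 = £106,200
Attorney fees: 20% of £106,200 = £21,240
Total recovery: £106,200 + £21,240 = £127,440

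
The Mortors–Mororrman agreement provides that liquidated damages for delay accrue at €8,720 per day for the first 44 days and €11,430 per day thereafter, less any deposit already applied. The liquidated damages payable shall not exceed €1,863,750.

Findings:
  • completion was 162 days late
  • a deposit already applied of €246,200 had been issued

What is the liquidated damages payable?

€1,486,220

First 44 days: 44 × €8,720 = €383,680
Remaining days: (162 − 44) × €11,430 = €1,348,740
Accrued per-day damages: €383,680 + €1,348,740 = €1,732,420
Less deposit already applied: €1,732,420 − €246,200 = €1,486,220
Cap at €1,863,750: €1,486,220 is within the cap, no reduction.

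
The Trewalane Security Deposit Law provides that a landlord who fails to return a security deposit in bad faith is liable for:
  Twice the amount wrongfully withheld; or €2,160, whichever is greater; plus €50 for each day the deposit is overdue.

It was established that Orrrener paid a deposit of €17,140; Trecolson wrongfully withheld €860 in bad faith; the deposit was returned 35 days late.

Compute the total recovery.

€3,910

Doubled: 2 × €860 = €1,720
Minimum €2,160: €1,720 is below the minimum → €2,160
Late-return penalty: 35 × €50 = €1,750
Damages plus late penalty: €2,160 + €1,750 = €3,910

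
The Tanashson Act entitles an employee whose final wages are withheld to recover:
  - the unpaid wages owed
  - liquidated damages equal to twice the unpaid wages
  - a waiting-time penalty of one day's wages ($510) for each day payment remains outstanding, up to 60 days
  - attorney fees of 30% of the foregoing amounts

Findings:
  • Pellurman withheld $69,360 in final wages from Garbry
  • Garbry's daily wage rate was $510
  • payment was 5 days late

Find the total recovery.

$273,819

Doubled: 2 × $69,360 = $138,720
Penalty days: min(5, 60) = 5
Waiting-time penalty: 5 × $510 = $2,550
Subtotal: $69,360 + $138,720 + $2,550 = $210,630
Attorney fees: 30% of $210,630 = $63,189
Total award: $210,630 + $63,189 = $273,819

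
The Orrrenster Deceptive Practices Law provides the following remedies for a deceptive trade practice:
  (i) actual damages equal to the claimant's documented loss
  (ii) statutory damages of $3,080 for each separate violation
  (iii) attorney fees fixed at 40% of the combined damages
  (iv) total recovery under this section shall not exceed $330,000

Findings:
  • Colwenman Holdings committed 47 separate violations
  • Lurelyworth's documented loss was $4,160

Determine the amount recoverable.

Statutory damages: 47 × $3,080 = $144,760
Combined damages: $4,160 + $144,760 = $148,920
Attorney fees: 40% of $148,920 = $59,568
Total before cap: $148,920 + $59,568 = $208,488
Cap at $330,000: $208,488 is within the cap, no reduction.

$208,488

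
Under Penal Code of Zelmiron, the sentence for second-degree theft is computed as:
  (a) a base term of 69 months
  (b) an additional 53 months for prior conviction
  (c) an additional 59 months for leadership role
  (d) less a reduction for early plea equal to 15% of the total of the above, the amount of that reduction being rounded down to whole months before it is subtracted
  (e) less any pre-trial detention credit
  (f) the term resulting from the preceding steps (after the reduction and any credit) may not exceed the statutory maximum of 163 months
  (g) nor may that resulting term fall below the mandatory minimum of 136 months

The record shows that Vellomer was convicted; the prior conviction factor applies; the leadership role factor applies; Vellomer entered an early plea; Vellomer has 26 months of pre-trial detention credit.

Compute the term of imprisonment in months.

Sentence: 136 months

Prior conviction enhancement: +53 months
Leadership role enhancement: +59 months
Adjusted term: 69 months + 53 months + 59 months = 181 months
Early plea reduction: 15% of 181 months = 27 months (rounded down)
After reduction: 181 − 27 = 154 months
Less pre-trial detention credit: 154 months − 26 months = 128 months
Cap at 163 months: 128 months is within the cap, no reduction.
Minimum 136 months: 128 months is below the minimum → 136 months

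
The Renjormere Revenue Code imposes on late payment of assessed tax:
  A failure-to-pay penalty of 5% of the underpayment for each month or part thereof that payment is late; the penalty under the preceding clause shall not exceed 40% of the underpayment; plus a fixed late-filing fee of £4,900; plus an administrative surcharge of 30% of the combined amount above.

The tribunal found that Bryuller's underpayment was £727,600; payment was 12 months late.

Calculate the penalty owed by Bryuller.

£384,722

Accrued rate: 5% × 12 = 60%, capped at 40% → 40%
Failure-to-pay penalty: 40% of £727,600 = £291,040
Penalty before surcharge: £291,040 + £4,900 = £295,940
Administrative surcharge: 30% of £295,940 = £88,782
Total penalty: £295,940 + £88,782 = £384,722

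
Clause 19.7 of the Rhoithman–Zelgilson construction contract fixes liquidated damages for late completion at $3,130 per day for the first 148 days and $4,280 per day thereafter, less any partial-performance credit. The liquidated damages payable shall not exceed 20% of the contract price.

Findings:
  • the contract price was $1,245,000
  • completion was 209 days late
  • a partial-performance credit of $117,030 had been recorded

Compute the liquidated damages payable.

First 148 days: 148 × $3,130 = $463,240
Remaining days: (209 − 148) × $4,280 = $261,080
Accrued per-day damages: $463,240 + $261,080 = $724,320
Less partial-performance credit: $724,320 − $117,030 = $607,290
Cap: 20% of $1,245,000 = $249,000
Cap at $249,000: $607,290 exceeds the cap → $249,000

Liquidated damages: $249,000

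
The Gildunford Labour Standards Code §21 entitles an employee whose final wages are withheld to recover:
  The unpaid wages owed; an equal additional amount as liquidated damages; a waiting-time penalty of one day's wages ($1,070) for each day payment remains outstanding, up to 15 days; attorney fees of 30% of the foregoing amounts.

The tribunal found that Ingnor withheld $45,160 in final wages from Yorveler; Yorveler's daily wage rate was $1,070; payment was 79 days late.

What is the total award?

Liquidated damages (equal amount): $45,160
Penalty days: min(79, 15) = 15
Waiting-time penalty: 15 × $1,070 = $16,050
Subtotal: $45,160 + $45,160 + $16,050 = $106,370
Attorney fees: 30% of $106,370 = $31,911
Total award: $106,370 + $31,911 = $138,281

$138,281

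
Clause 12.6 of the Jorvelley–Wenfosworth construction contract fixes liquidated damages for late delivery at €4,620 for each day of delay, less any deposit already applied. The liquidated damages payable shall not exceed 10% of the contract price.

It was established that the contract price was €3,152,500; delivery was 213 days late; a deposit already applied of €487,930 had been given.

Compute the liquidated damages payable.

Per-day damages: 213 × €4,620 = €984,060
Less deposit already applied: €984,060 − €487,930 = €496,130
Cap: 10% of €3,152,500 = €315,250
Cap at €315,250: €496,130 exceeds the cap → €315,250

€315,250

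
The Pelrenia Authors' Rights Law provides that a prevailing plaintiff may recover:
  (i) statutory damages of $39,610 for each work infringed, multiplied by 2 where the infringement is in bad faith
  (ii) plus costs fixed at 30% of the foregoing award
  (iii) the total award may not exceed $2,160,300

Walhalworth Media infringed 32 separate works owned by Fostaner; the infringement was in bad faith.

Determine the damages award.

Statutory damages: 32 × $39,610 = $1,267,520
Doubled: 2 × $1,267,520 = $2,535,040
Costs: 30% of $2,535,040 = $760,512
Award plus costs: $2,535,040 + $760,512 = $3,295,552
Cap at $2,160,300: $3,295,552 exceeds the cap → $2,160,300

$2,160,300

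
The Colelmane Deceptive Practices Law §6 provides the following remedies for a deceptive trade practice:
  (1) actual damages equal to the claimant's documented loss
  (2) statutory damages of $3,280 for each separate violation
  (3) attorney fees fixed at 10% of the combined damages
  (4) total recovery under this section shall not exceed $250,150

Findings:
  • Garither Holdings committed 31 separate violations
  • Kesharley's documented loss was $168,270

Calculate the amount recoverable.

$250,150

Statutory damages: 31 × $3,280 = $101,680
Combined damages: $168,270 + $101,680 = $269,950
Attorney fees: 10% of $269,950 = $26,995
Total before cap: $269,950 + $26,995 = $296,945
Cap at $250,150: $296,945 exceeds the cap → $250,150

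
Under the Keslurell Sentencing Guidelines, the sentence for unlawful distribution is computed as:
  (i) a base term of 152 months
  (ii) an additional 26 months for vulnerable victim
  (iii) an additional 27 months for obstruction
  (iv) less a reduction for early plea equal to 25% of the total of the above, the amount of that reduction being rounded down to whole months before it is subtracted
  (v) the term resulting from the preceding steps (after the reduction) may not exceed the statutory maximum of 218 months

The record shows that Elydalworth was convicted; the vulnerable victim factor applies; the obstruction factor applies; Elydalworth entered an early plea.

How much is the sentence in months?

154 months

Vulnerable victim enhancement: +26 months
Obstruction enhancement: +27 months
Adjusted term: 152 months + 26 months + 27 months = 205 months
Early plea reduction: 25% of 205 months = 51 months (rounded down)
After reduction: 205 − 51 = 154 months
Cap at 218 months: 154 months is within the cap, no reduction.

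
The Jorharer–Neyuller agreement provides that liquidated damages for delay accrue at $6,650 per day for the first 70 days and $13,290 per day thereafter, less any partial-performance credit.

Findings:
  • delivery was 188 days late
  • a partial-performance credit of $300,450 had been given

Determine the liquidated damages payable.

$1,733,270

First 70 days: 70 × $6,650 = $465,500
Remaining days: (188 − 70) × $13,290 = $1,568,220
Accrued per-day damages: $465,500 + $1,568,220 = $2,033,720
Less partial-performance credit: $2,033,720 − $300,450 = $1,733,270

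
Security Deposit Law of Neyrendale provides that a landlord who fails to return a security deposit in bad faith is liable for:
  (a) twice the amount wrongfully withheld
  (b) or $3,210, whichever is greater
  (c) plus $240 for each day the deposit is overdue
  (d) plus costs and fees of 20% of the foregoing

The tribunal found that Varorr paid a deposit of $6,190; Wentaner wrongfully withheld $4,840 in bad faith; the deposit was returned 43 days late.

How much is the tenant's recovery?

Doubled: 2 × $4,840 = $9,680
Minimum $3,210: $9,680 meets the minimum, no increase.
Late-return penalty: 43 × $240 = $10,320
Damages plus late penalty: $9,680 + $10,320 = $20,000
Costs and fees: 20% of $20,000 = $4,000
Total recovery: $20,000 + $4,000 = $24,000

$24,000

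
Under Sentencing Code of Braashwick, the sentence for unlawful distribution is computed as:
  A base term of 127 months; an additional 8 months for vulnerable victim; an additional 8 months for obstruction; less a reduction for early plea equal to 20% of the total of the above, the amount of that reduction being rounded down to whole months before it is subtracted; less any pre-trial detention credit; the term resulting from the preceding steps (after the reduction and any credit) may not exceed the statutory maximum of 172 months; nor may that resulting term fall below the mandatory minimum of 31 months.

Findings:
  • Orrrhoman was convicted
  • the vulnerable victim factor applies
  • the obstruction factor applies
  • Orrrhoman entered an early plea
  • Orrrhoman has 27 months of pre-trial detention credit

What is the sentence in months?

Vulnerable victim enhancement: +8 months
Obstruction enhancement: +8 months
Adjusted term: 127 months + 8 months + 8 months = 143 months
Early plea reduction: 20% of 143 months = 28 months (rounded down)
After reduction: 143 − 28 = 115 months
Less pre-trial detention credit: 115 months − 27 months = 88 months
Cap at 172 months: 88 months is within the cap, no reduction.
Minimum 31 months: 88 months meets the minimum, no increase.

88 months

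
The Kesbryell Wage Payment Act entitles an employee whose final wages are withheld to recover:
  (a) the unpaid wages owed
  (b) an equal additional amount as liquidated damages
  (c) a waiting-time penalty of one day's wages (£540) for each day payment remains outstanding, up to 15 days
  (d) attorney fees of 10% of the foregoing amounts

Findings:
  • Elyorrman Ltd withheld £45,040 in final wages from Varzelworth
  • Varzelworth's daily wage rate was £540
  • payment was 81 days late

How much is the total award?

Liquidated damages (equal amount): £45,040
Penalty days: min(81, 15) = 15
Waiting-time penalty: 15 × £540 = £8,100
Subtotal: £45,040 + £45,040 + £8,100 = £98,180
Attorney fees: 10% of £98,180 = £9,818
Total award: £98,180 + £9,818 = £107,998

Total award: £107,998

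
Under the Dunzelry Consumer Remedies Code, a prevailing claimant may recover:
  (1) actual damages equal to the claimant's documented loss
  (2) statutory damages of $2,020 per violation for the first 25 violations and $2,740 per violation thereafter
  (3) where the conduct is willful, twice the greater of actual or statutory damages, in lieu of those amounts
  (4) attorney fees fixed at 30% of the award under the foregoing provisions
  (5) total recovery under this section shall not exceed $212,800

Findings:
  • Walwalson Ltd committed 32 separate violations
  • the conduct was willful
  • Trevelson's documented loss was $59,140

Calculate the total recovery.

$181,168

First 25 violations: 25 × $2,020 = $50,500
Remaining violations: (32 − 25) × $2,740 = $19,180
Statutory damages: $50,500 + $19,180 = $69,680
Greater of actual damages ($59,140) or statutory damages ($69,680): $69,680
Doubled: 2 × $69,680 = $139,360
Attorney fees: 30% of $139,360 = $41,808
Total before cap: $139,360 + $41,808 = $181,168
Cap at $212,800: $181,168 is within the cap, no reduction.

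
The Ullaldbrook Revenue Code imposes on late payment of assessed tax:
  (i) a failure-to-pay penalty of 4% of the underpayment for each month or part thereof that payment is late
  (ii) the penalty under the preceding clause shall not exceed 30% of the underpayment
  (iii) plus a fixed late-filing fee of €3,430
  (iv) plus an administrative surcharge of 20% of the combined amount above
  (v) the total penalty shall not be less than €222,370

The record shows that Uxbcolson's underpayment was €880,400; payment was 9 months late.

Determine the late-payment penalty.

Penalty: €321,060

Accrued rate: 4% × 9 = 36%, capped at 30% → 30%
Failure-to-pay penalty: 30% of €880,400 = €264,120
Penalty before surcharge: €264,120 + €3,430 = €267,550
Administrative surcharge: 20% of €267,550 = €53,510
Total penalty: €267,550 + €53,510 = €321,060
Minimum €222,370: €321,060 meets the minimum, no increase.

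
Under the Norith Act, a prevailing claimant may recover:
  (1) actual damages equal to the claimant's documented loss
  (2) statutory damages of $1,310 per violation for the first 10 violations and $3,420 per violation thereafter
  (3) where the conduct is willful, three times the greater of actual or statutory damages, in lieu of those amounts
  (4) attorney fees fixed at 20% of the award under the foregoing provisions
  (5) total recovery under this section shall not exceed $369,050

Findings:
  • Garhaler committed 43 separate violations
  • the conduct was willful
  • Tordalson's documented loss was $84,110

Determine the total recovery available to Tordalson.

$369,050

First 10 violations: 10 × $1,310 = $13,100
Remaining violations: (43 − 10) × $3,420 = $112,860
Statutory damages: $13,100 + $112,860 = $125,960
Greater of actual damages ($84,110) or statutory damages ($125,960): $125,960
Trebled: 3 × $125,960 = $377,880
Attorney fees: 20% of $377,880 = $75,576
Total before cap: $377,880 + $75,576 = $453,456
Cap at $369,050: $453,456 exceeds the cap → $369,050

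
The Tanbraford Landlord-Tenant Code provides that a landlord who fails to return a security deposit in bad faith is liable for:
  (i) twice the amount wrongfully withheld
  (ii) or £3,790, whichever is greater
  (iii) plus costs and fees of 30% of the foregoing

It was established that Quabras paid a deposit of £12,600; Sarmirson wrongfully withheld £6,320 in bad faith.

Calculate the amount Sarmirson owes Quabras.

Doubled: 2 × £6,320 = £12,640
Minimum £3,790: £12,640 meets the minimum, no increase.
Costs and fees: 30% of £12,640 = £3,792
Total recovery: £12,640 + £3,792 = £16,432

£16,432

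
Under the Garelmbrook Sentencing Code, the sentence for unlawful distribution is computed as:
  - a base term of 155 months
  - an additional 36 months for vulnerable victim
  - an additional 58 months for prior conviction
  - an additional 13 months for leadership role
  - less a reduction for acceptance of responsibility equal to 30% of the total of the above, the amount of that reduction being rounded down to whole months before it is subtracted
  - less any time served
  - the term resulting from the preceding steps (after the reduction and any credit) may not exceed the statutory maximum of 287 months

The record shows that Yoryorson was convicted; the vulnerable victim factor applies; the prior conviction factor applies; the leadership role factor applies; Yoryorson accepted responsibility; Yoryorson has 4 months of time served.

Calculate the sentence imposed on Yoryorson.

Vulnerable victim enhancement: +36 months
Prior conviction enhancement: +58 months
Leadership role enhancement: +13 months
Adjusted term: 155 months + 36 months + 58 months + 13 months = 262 months
Acceptance of responsibility reduction: 30% of 262 months = 78 months (rounded down)
After reduction: 262 − 78 = 184 months
Less time served: 184 months − 4 months = 180 months
Cap at 287 months: 180 months is within the cap, no reduction.

180 months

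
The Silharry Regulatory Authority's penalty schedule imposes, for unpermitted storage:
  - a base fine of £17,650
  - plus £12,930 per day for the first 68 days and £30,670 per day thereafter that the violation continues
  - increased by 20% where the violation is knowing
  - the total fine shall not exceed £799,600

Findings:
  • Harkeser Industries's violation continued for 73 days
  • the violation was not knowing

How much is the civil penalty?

£799,600

First 68 days: 68 × £12,930 = £879,240
Remaining days: (73 − 68) × £30,670 = £153,350
Per-day component: £879,240 + £153,350 = £1,032,590
Base plus per-day: £17,650 + £1,032,590 = £1,050,240
The violation was not knowing: no 20% increase.
Cap at £799,600: £1,050,240 exceeds the cap → £799,600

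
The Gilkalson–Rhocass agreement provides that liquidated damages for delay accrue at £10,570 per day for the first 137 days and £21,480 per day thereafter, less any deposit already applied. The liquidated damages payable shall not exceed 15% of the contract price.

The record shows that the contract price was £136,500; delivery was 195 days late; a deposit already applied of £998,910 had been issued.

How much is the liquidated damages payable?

First 137 days: 137 × £10,570 = £1,448,090
Remaining days: (195 − 137) × £21,480 = £1,245,840
Accrued per-day damages: £1,448,090 + £1,245,840 = £2,693,930
Less deposit already applied: £2,693,930 − £998,910 = £1,695,020
Cap: 15% of £136,500 = £20,475
Cap at £20,475: £1,695,020 exceeds the cap → £20,475

Liquidated damages: £20,475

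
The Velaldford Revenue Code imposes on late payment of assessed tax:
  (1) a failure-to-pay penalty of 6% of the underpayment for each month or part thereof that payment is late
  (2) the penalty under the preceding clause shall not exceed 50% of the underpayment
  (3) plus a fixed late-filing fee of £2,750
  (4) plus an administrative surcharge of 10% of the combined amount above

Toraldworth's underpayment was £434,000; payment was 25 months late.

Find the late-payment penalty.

Accrued rate: 6% × 25 = 150%, capped at 50% → 50%
Failure-to-pay penalty: 50% of £434,000 = £217,000
Penalty before surcharge: £217,000 + £2,750 = £219,750
Administrative surcharge: 10% of £219,750 = £21,975
Total penalty: £219,750 + £21,975 = £241,725

£241,725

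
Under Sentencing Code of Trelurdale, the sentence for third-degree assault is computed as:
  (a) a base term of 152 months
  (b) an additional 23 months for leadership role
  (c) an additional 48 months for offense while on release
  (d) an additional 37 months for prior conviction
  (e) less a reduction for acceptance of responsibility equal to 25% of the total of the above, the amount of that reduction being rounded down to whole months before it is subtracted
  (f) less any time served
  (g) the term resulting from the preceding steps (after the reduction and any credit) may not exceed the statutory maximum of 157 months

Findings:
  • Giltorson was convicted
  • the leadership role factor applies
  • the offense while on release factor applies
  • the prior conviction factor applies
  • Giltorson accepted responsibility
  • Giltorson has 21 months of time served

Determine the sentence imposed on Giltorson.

Leadership role enhancement: +23 months
Offense while on release enhancement: +48 months
Prior conviction enhancement: +37 months
Adjusted term: 152 months + 23 months + 48 months + 37 months = 260 months
Acceptance of responsibility reduction: 25% of 260 months = 65 months (rounded down)
After reduction: 260 − 65 = 195 months
Less time served: 195 months − 21 months = 174 months
Cap at 157 months: 174 months exceeds the cap → 157 months

157 months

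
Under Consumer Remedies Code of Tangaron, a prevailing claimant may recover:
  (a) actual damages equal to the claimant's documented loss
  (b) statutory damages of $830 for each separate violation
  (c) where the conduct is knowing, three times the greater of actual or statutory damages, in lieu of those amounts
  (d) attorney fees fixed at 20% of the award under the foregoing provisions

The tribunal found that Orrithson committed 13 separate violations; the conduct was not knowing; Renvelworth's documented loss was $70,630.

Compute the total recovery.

$97,704

Statutory damages: 13 × $830 = $10,790
Conduct not knowing: the in-lieu enhancement does not apply.
Actual plus statutory damages: $70,630 + $10,790 = $81,420
Attorney fees: 20% of $81,420 = $16,284
Total recovery: $81,420 + $16,284 = $97,704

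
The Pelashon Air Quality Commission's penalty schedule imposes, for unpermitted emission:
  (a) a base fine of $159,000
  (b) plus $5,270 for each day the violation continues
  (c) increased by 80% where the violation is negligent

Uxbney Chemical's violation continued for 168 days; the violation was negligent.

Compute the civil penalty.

Per-day component: 168 × $5,270 = $885,360
Base plus per-day: $159,000 + $885,360 = $1,044,360
Enhancement: 80% of $1,044,360 = $835,488
Enhanced fine: $1,044,360 + $835,488 = $1,879,848

$1,879,848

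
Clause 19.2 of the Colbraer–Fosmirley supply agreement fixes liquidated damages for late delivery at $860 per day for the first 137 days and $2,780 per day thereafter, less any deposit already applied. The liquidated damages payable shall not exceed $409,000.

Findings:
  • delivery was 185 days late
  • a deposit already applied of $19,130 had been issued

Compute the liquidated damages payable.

$232,130

First 137 days: 137 × $860 = $117,820
Remaining days: (185 − 137) × $2,780 = $133,440
Accrued per-day damages: $117,820 + $133,440 = $251,260
Less deposit already applied: $251,260 − $19,130 = $232,130
Cap at $409,000: $232,130 is within the cap, no reduction.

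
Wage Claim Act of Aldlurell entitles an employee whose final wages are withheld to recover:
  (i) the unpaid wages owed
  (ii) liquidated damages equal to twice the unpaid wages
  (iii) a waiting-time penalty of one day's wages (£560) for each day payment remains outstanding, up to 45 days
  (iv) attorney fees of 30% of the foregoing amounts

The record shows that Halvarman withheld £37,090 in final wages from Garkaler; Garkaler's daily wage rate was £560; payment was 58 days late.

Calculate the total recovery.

Doubled: 2 × £37,090 = £74,180
Penalty days: min(58, 45) = 45
Waiting-time penalty: 45 × £560 = £25,200
Subtotal: £37,090 + £74,180 + £25,200 = £136,470
Attorney fees: 30% of £136,470 = £40,941
Total award: £136,470 + £40,941 = £177,411

Total award: £177,411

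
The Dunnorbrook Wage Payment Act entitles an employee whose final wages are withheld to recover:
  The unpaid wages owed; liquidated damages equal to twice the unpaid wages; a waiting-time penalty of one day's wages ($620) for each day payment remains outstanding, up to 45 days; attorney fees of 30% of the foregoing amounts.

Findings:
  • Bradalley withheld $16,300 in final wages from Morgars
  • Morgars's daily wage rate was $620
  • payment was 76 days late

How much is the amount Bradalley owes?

Doubled: 2 × $16,300 = $32,600
Penalty days: min(76, 45) = 45
Waiting-time penalty: 45 × $620 = $27,900
Subtotal: $16,300 + $32,600 + $27,900 = $76,800
Attorney fees: 30% of $76,800 = $23,040
Total award: $76,800 + $23,040 = $99,840

Total award: $99,840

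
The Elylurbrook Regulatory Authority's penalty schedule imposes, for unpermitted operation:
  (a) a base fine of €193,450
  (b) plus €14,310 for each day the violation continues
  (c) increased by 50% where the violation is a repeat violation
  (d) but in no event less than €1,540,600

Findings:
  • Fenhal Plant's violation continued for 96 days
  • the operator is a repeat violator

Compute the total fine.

Per-day component: 96 × €14,310 = €1,373,760
Base plus per-day: €193,450 + €1,373,760 = €1,567,210
Enhancement: 50% of €1,567,210 = €783,605
Enhanced fine: €1,567,210 + €783,605 = €2,350,815
Minimum €1,540,600: €2,350,815 meets the minimum, no increase.

Civil penalty: €2,350,815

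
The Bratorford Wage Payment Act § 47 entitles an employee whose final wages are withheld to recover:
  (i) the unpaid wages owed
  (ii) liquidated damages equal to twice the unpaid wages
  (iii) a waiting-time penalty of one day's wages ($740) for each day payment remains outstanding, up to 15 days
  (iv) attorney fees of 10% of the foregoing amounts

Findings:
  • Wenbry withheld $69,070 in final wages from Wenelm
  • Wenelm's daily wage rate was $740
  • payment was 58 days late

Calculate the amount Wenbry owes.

Doubled: 2 × $69,070 = $138,140
Penalty days: min(58, 15) = 15
Waiting-time penalty: 15 × $740 = $11,100
Subtotal: $69,070 + $138,140 + $11,100 = $218,310
Attorney fees: 10% of $218,310 = $21,831
Total award: $218,310 + $21,831 = $240,141

Total award: $240,141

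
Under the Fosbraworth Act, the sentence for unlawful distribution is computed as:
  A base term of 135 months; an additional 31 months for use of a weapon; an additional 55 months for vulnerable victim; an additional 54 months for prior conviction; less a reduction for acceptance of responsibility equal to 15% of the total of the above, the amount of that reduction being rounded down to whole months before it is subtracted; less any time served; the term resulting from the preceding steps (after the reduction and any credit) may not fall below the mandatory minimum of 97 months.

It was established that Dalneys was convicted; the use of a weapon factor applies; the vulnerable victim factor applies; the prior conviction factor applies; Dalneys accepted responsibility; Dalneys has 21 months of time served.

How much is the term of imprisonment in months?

Use of a weapon enhancement: +31 months
Vulnerable victim enhancement: +55 months
Prior conviction enhancement: +54 months
Adjusted term: 135 months + 31 months + 55 months + 54 months = 275 months
Acceptance of responsibility reduction: 15% of 275 months = 41 months (rounded down)
After reduction: 275 − 41 = 234 months
Less time served: 234 months − 21 months = 213 months
Minimum 97 months: 213 months meets the minimum, no increase.

213 months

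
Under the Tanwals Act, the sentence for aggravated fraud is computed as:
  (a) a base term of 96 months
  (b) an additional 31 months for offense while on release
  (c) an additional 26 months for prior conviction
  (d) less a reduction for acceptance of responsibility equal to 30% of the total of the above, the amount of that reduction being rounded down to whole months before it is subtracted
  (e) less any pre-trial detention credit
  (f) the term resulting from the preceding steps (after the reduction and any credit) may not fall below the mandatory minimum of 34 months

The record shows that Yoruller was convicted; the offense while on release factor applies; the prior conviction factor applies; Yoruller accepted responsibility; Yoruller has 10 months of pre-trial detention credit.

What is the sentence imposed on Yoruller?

98 months

Offense while on release enhancement: +31 months
Prior conviction enhancement: +26 months
Adjusted term: 96 months + 31 months + 26 months = 153 months
Acceptance of responsibility reduction: 30% of 153 months = 45 months (rounded down)
After reduction: 153 − 45 = 108 months
Less pre-trial detention credit: 108 months − 10 months = 98 months
Minimum 34 months: 98 months meets the minimum, no increase.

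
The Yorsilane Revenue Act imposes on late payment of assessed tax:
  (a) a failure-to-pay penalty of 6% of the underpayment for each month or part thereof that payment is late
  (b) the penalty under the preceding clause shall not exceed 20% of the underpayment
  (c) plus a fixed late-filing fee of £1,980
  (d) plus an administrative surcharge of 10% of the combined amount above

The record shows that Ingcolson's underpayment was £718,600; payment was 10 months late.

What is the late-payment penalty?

Accrued rate: 6% × 10 = 60%, capped at 20% → 20%
Failure-to-pay penalty: 20% of £718,600 = £143,720
Penalty before surcharge: £143,720 + £1,980 = £145,700
Administrative surcharge: 10% of £145,700 = £14,570
Total penalty: £145,700 + £14,570 = £160,270

£160,270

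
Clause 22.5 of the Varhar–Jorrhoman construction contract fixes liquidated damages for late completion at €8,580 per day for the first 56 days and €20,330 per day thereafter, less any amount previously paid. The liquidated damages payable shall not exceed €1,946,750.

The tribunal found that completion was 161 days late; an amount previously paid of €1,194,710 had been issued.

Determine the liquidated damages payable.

€1,420,420

First 56 days: 56 × €8,580 = €480,480
Remaining days: (161 − 56) × €20,330 = €2,134,650
Accrued per-day damages: €480,480 + €2,134,650 = €2,615,130
Less amount previously paid: €2,615,130 − €1,194,710 = €1,420,420
Cap at €1,946,750: €1,420,420 is within the cap, no reduction.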